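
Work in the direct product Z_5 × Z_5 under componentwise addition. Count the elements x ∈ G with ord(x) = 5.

24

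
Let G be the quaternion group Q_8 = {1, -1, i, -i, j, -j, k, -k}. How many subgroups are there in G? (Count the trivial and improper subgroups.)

|G| = 8, so by Lagrange every subgroup order divides 8. Divisors: 1, 2, 4, 8.
Subgroups by order — order 1: 1; order 2: 1; order 4: 3; order 8: 1.
Total: 1 + 1 + 3 + 1 = 6.

6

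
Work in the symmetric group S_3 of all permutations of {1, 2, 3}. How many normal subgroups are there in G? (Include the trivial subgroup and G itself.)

3

G has 6 subgroups. Checking conjugation-invariance by order — order 1: 1/1 normal; order 2: 0/3 normal; order 3: 1/1 normal; order 6: 1/1 normal.
Total normal subgroups: 3.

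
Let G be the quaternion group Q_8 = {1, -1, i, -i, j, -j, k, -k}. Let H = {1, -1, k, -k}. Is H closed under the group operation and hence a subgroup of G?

Yes

|H| = 4 divides |G| = 8, consistent with Lagrange.
H contains the identity, every element's inverse is in H, and H is closed under ·: it is a subgroup.
In fact H = ⟨-k⟩.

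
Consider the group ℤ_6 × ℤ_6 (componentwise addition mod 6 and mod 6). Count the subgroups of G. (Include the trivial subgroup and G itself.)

|G| = 36, so by Lagrange every subgroup order divides 36. Divisors: 1, 2, 3, 4, 6, 9, 12, 18, 36.
Subgroups by order — order 1: 1; order 2: 3; order 3: 4; order 4: 1; order 6: 12; order 9: 1; order 12: 4; order 18: 3; order 36: 1.
Total: 1 + 3 + 4 + 1 + 12 + 1 + 4 + 3 + 1 = 30.

30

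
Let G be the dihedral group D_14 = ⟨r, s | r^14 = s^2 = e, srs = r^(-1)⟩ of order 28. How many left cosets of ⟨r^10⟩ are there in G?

4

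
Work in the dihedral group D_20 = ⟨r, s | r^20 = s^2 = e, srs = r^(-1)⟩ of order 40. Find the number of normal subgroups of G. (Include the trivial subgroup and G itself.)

9

G has 48 subgroups. Checking conjugation-invariance by order — order 1: 1/1 normal; order 2: 1/21 normal; order 4: 1/11 normal; order 5: 1/1 normal; order 8: 0/5 normal; order 10: 1/5 normal; order 20: 3/3 normal; order 40: 1/1 normal.
Total normal subgroups: 9.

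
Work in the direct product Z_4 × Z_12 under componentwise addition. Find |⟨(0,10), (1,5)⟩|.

|⟨(0,10)⟩| = 6 and |⟨(1,5)⟩| = 12, so |H| is a multiple of lcm(6, 12) = 12 and divides |G| = 48.
Closing under the operation: H = {(0,0), (0,2), (0,4), (0,6), (0,8), (0,10), (1,1), (1,3), (1,5), (1,7), (1,9), (1,11), (2,0), (2,2), (2,4), (2,6), (2,8), (2,10), (3,1), (3,3), (3,5), (3,7), (3,9), (3,11)}, so |H| = 24.

24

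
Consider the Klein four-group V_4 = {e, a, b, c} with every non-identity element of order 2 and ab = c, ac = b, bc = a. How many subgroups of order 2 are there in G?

|G| = 4 and 2 | 4, so subgroups of order 2 are possible by Lagrange.
The subgroups of order 2 are: {e, a}; {e, b}; {e, c}.
So G has 3 subgroups of order 2.

3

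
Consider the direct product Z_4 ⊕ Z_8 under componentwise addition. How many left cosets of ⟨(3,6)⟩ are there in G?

8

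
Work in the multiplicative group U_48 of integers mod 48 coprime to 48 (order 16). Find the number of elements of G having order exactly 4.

The elements of order 4 are: 5, 11, 13, 19, 29, 35, 37, 43.
That's 8.

8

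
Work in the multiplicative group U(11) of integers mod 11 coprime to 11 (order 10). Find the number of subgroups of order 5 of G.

|G| = 10 and 5 | 10, so subgroups of order 5 are possible by Lagrange.
The subgroups of order 5 are: {1, 3, 4, 5, 9}.
So G has 1 subgroup of order 5.

1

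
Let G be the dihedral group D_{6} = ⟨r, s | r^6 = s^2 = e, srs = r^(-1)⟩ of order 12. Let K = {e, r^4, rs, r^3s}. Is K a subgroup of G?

No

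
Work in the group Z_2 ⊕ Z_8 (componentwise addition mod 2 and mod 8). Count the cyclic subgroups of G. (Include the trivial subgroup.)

A cyclic subgroup of order d is generated by each of its φ(d) elements of order d, so the cyclic subgroups of order d number (#elements of order d)/φ(d).
Cyclic subgroups by order — order 1: 1; order 2: 3; order 4: 2; order 8: 2.
Total: 8.

8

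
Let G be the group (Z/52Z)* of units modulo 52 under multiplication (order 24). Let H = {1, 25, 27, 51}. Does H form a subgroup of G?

|H| = 4 divides |G| = 24, consistent with Lagrange.
H contains the identity, every element's inverse is in H, and H is closed under ·: it is a subgroup.

Yes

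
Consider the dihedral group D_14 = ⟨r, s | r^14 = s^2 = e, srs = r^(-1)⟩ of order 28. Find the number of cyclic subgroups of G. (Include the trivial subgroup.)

Each element a generates a cyclic subgroup ⟨a⟩; distinct elements may generate the same one (a cyclic group of order d has φ(d) generators).
Cyclic subgroups by order — order 1: 1; order 2: 15; order 7: 1; order 14: 1.
Total: 18.

18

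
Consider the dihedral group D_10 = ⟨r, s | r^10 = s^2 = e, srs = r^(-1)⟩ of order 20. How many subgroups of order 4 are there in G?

5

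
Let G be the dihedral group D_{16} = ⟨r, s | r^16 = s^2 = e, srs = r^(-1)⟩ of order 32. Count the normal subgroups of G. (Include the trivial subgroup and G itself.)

8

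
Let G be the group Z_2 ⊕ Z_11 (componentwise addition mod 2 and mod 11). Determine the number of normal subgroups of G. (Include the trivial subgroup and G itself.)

G is abelian, so every subgroup is normal.
G has 4 subgroups in total, hence 4 normal subgroups.

4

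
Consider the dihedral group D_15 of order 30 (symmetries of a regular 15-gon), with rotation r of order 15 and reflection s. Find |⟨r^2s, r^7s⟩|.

|⟨r^2s⟩| = 2 and |⟨r^7s⟩| = 2, so |H| is a multiple of lcm(2, 2) = 2 and divides |G| = 30.
Closing under the operation: H = {e, r^5, r^10, r^2s, r^7s, r^12s}, so |H| = 6.

6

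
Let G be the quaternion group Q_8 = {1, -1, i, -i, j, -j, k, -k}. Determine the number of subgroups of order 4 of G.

3

|G| = 8 and 4 | 8, so subgroups of order 4 are possible by Lagrange.
The subgroups of order 4 are: {1, -1, i, -i}; {1, -1, j, -j}; {1, -1, k, -k}.
So G has 3 subgroups of order 4.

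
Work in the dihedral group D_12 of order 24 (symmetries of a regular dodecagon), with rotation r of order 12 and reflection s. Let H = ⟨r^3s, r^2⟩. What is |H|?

|⟨r^3s⟩| = 2 and |⟨r^2⟩| = 6, so |H| is a multiple of lcm(2, 6) = 6 and divides |G| = 24.
Closing under the operation: H = {e, r^2, r^4, r^6, r^8, r^10, rs, r^3s, r^5s, r^7s, r^9s, r^11s}, so |H| = 12.

12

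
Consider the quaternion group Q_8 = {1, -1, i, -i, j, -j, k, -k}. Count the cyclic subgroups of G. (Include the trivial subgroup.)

5

A cyclic subgroup of order d is generated by each of its φ(d) elements of order d, so the cyclic subgroups of order d number (#elements of order d)/φ(d).
Cyclic subgroups by order — order 1: 1; order 2: 1; order 4: 3.
Total: 5.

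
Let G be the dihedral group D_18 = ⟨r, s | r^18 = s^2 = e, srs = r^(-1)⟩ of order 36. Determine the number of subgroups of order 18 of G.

3

|G| = 36 and 18 | 36, so subgroups of order 18 are possible by Lagrange.
The subgroups of order 18 are: {e, r, r^2, r^3, r^4, r^5, r^6, r^7, r^8, r^9, r^10, r^11, r^12, r^13, r^14, r^15, r^16, r^17}; {e, r^2, r^4, r^6, r^8, r^10, r^12, r^14, r^16, s, r^2s, r^4s, r^6s, r^8s, r^10s, r^12s, r^14s, r^16s}; {e, r^2, r^4, r^6, r^8, r^10, r^12, r^14, r^16, rs, r^3s, r^5s, r^7s, r^9s, r^11s, r^13s, r^15s, r^17s}.
So G has 3 subgroups of order 18.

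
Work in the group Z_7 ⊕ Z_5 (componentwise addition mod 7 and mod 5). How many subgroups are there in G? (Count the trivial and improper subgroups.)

4

|G| = 35, so by Lagrange every subgroup order divides 35. Divisors: 1, 5, 7, 35.
Subgroups by order — order 1: 1; order 5: 1; order 7: 1; order 35: 1.
Total: 1 + 1 + 1 + 1 = 4.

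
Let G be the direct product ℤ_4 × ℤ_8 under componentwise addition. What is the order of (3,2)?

4

The order of (3,2) in Z_4 × Z_8 is lcm(ord(3) in Z_4, ord(2) in Z_8).
ord(3) = 4 and ord(2) = 4, so |⟨(3,2)⟩| = lcm(4, 4) = 4.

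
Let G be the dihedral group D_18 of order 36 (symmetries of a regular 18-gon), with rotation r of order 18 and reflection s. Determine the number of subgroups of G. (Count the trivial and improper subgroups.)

45

|G| = 36, so by Lagrange every subgroup order divides 36. Divisors: 1, 2, 3, 4, 6, 9, 12, 18, 36.
Subgroups by order — order 1: 1; order 2: 19; order 3: 1; order 4: 9; order 6: 7; order 9: 1; order 12: 3; order 18: 3; order 36: 1.
Total: 1 + 19 + 1 + 9 + 7 + 1 + 3 + 3 + 1 = 45.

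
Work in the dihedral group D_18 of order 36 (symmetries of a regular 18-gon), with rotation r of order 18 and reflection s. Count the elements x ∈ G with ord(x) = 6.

2

The elements of order 6 are: r^3, r^15.
That's 2.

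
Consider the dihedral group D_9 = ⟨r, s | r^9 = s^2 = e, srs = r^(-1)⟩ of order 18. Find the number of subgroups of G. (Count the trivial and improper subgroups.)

|G| = 18, so by Lagrange every subgroup order divides 18. Divisors: 1, 2, 3, 6, 9, 18.
Subgroups by order — order 1: 1; order 2: 9; order 3: 1; order 6: 3; order 9: 1; order 18: 1.
Total: 1 + 9 + 1 + 3 + 1 + 1 = 16.

16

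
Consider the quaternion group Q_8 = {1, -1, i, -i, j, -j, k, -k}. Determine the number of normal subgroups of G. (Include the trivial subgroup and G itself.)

6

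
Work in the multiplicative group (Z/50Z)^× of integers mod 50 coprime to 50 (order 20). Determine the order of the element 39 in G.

Compute successive powers of 39 mod 50: 39, 21, 19, 41, 49, 11, 29, 31, …; 39^10 ≡ 1 (mod 50).
So |⟨39⟩| = 10.

10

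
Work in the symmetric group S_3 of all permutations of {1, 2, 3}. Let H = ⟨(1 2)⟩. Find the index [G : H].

|⟨(1 2)⟩| = 2 and |G| = 6.
By Lagrange, [G : H] = |G|/|H| = 6/2 = 3.

3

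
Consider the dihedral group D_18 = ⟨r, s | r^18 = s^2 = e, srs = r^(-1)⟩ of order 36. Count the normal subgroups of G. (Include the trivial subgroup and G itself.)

G has 45 subgroups. Checking conjugation-invariance by order — order 1: 1/1 normal; order 2: 1/19 normal; order 3: 1/1 normal; order 4: 0/9 normal; order 6: 1/7 normal; order 9: 1/1 normal; order 12: 0/3 normal; order 18: 3/3 normal; order 36: 1/1 normal.
Total normal subgroups: 9.

9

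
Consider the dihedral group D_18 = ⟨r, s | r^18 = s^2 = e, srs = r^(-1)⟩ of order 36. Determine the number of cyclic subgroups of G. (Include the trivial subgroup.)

24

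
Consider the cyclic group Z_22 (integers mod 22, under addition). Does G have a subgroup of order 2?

Yes

2 | 22. A subgroup of order 2 is {0, 11}.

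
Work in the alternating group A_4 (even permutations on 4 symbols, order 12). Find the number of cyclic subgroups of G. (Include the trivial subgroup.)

8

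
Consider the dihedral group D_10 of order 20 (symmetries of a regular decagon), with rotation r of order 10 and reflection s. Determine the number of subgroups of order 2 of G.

11

|G| = 20 and 2 | 20, so subgroups of order 2 are possible by Lagrange.
The subgroups of order 2 are: {e, r^2s}; {e, r^3s}; {e, r^4s}; {e, r^5}; … (11 in all).
So G has 11 subgroups of order 2.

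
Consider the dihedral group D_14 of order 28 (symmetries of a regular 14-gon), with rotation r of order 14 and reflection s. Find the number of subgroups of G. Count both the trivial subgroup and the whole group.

|G| = 28, so by Lagrange every subgroup order divides 28. Divisors: 1, 2, 4, 7, 14, 28.
Subgroups by order — order 1: 1; order 2: 15; order 4: 7; order 7: 1; order 14: 3; order 28: 1.
Total: 1 + 15 + 7 + 1 + 3 + 1 = 28.

28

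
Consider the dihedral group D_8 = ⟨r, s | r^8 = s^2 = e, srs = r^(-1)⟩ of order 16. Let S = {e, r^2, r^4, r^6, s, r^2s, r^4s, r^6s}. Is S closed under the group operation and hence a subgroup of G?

|S| = 8 divides |G| = 16, consistent with Lagrange.
S contains the identity, every element's inverse is in S, and S is closed under ·: it is a subgroup.

Yes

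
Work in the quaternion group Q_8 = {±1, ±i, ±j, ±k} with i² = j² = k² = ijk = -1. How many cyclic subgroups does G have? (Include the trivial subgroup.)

Each element a generates a cyclic subgroup ⟨a⟩; distinct elements may generate the same one (a cyclic group of order d has φ(d) generators).
Cyclic subgroups by order — order 1: 1; order 2: 1; order 4: 3.
Total: 5.

5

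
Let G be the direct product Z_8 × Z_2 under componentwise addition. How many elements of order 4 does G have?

4

An element (a,b) has order lcm(ord(a), ord(b)); count pairs with lcm equal to 4.
Enumerating gives 4 such elements.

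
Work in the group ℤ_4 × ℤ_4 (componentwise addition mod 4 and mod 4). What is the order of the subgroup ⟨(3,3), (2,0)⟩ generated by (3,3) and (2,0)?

8

|⟨(3,3)⟩| = 4 and |⟨(2,0)⟩| = 2, so |H| is a multiple of lcm(4, 2) = 4 and divides |G| = 16.
Closing under the operation: H = {(0,0), (0,2), (1,1), (1,3), (2,0), (2,2), (3,1), (3,3)}, so |H| = 8.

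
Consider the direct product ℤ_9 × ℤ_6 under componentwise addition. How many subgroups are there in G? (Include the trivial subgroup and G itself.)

20

|G| = 54, so by Lagrange every subgroup order divides 54. Divisors: 1, 2, 3, 6, 9, 18, 27, 54.
Subgroups by order — order 1: 1; order 2: 1; order 3: 4; order 6: 4; order 9: 4; order 18: 4; order 27: 1; order 54: 1.
Total: 1 + 1 + 4 + 4 + 4 + 4 + 1 + 1 = 20.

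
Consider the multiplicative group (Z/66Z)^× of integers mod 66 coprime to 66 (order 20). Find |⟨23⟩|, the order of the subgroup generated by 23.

2

Compute successive powers of 23 mod 66: 23, 1; 23^2 ≡ 1 (mod 66).
So |⟨23⟩| = 2.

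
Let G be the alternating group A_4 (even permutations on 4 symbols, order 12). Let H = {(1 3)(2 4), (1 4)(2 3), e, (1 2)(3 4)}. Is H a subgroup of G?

|H| = 4 divides |G| = 12, consistent with Lagrange.
H contains the identity, every element's inverse is in H, and H is closed under ∘: it is a subgroup.

Yes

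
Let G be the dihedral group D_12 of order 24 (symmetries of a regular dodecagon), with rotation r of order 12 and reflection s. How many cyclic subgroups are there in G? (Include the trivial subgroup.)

18

Group the elements of G by the cyclic subgroup they generate; each cyclic subgroup of order d accounts for φ(d) elements.
Cyclic subgroups by order — order 1: 1; order 2: 13; order 3: 1; order 4: 1; order 6: 1; order 12: 1.
Total: 18.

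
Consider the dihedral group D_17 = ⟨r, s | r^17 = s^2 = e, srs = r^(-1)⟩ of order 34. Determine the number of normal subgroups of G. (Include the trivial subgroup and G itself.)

3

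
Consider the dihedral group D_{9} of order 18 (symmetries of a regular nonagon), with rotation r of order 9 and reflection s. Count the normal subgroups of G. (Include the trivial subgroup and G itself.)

G has 16 subgroups. Checking conjugation-invariance by order — order 1: 1/1 normal; order 2: 0/9 normal; order 3: 1/1 normal; order 6: 0/3 normal; order 9: 1/1 normal; order 18: 1/1 normal.
Total normal subgroups: 4.

4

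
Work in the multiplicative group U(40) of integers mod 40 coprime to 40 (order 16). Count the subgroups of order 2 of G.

|G| = 16 and 2 | 16, so subgroups of order 2 are possible by Lagrange.
The subgroups of order 2 are: {1, 11}; {1, 19}; {1, 21}; {1, 29}; … (7 in all).
So G has 7 subgroups of order 2.

7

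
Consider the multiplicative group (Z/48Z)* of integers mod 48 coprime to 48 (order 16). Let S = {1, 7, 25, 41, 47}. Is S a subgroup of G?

No

|S| = 5 does not divide |G| = 16, so by Lagrange S is not a subgroup.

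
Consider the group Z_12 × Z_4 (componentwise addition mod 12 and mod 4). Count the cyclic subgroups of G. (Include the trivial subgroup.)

20

Each element a generates a cyclic subgroup ⟨a⟩; distinct elements may generate the same one (a cyclic group of order d has φ(d) generators).
Cyclic subgroups by order — order 1: 1; order 2: 3; order 3: 1; order 4: 6; order 6: 3; order 12: 6.
Total: 20.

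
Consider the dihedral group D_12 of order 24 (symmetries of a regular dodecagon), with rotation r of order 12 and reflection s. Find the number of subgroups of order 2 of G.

|G| = 24 and 2 | 24, so subgroups of order 2 are possible by Lagrange.
The subgroups of order 2 are: {e, r^10s}; {e, r^11s}; {e, r^2s}; {e, r^3s}; … (13 in all).
So G has 13 subgroups of order 2.

13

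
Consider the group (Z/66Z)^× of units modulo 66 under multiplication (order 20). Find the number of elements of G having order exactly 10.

Enumerating element orders in G gives 12 elements of order 10.

12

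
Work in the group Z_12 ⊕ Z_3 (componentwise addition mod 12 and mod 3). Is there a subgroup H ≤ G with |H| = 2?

Yes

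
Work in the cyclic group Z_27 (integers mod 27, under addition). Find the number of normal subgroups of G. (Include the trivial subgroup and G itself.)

G is abelian, so every subgroup is normal.
G has 4 subgroups in total, hence 4 normal subgroups.

4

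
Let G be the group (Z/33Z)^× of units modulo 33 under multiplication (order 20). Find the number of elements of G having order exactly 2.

3

The elements of order 2 are: 10, 23, 32.
That's 3.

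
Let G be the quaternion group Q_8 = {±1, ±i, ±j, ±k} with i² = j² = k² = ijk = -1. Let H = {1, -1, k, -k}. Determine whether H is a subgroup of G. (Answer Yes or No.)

Yes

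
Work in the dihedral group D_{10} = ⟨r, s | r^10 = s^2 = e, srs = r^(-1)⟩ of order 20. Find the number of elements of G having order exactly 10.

4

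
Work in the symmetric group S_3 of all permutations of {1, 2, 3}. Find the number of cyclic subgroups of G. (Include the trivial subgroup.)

5

A cyclic subgroup of order d is generated by each of its φ(d) elements of order d, so the cyclic subgroups of order d number (#elements of order d)/φ(d).
Cyclic subgroups by order — order 1: 1; order 2: 3; order 3: 1.
Total: 5.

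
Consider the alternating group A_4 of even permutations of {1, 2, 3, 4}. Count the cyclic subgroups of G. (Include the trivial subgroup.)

A cyclic subgroup of order d is generated by each of its φ(d) elements of order d, so the cyclic subgroups of order d number (#elements of order d)/φ(d).
Cyclic subgroups by order — order 1: 1; order 2: 3; order 3: 4.
Total: 8.

8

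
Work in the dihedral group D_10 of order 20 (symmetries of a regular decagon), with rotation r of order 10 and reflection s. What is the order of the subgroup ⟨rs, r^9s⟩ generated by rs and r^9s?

|⟨rs⟩| = 2 and |⟨r^9s⟩| = 2, so |H| is a multiple of lcm(2, 2) = 2 and divides |G| = 20.
Closing under the operation: H = {e, r^2, r^4, r^6, r^8, rs, r^3s, r^5s, r^7s, r^9s}, so |H| = 10.

10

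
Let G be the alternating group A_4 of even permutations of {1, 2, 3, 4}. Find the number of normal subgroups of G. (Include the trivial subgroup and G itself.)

G has 10 subgroups. Checking conjugation-invariance by order — order 1: 1/1 normal; order 2: 0/3 normal; order 3: 0/4 normal; order 4: 1/1 normal; order 12: 1/1 normal.
Total normal subgroups: 3.

3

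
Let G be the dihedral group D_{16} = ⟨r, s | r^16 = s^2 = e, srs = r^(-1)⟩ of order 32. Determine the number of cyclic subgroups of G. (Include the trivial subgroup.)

21

Group the elements of G by the cyclic subgroup they generate; each cyclic subgroup of order d accounts for φ(d) elements.
Cyclic subgroups by order — order 1: 1; order 2: 17; order 4: 1; order 8: 1; order 16: 1.
Total: 21.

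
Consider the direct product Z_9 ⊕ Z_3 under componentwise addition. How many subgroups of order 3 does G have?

|G| = 27 and 3 | 27, so subgroups of order 3 are possible by Lagrange.
The subgroups of order 3 are: {(0,0), (0,1), (0,2)}; {(0,0), (3,0), (6,0)}; {(0,0), (3,1), (6,2)}; {(0,0), (3,2), (6,1)}.
So G has 4 subgroups of order 3.

4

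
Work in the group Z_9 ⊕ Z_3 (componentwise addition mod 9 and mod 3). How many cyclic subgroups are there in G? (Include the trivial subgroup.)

8

A cyclic subgroup of order d is generated by each of its φ(d) elements of order d, so the cyclic subgroups of order d number (#elements of order d)/φ(d).
Cyclic subgroups by order — order 1: 1; order 3: 4; order 9: 3.
Total: 8.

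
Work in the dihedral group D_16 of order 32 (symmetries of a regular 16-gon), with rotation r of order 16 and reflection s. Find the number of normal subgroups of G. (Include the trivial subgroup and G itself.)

8

G has 36 subgroups. Checking conjugation-invariance by order — order 1: 1/1 normal; order 2: 1/17 normal; order 4: 1/9 normal; order 8: 1/5 normal; order 16: 3/3 normal; order 32: 1/1 normal.
Total normal subgroups: 8.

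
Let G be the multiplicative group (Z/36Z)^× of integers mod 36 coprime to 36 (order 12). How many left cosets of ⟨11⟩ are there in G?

2

|⟨11⟩| = 6 and |G| = 12.
By Lagrange, [G : H] = |G|/|H| = 12/6 = 2.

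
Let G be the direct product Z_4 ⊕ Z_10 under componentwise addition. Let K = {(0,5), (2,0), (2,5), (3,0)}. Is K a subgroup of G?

No

The identity (0,0) ∉ K, so K is not a subgroup.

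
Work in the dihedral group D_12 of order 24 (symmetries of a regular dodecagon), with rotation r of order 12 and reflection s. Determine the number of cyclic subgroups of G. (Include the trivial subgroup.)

18

Each element a generates a cyclic subgroup ⟨a⟩; distinct elements may generate the same one (a cyclic group of order d has φ(d) generators).
Cyclic subgroups by order — order 1: 1; order 2: 13; order 3: 1; order 4: 1; order 6: 1; order 12: 1.
Total: 18.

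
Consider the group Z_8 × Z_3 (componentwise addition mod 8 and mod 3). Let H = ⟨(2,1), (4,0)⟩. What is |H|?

12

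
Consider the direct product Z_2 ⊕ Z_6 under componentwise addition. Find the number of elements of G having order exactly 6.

An element (a,b) has order lcm(ord(a), ord(b)); count pairs with lcm equal to 6.
Enumerating gives 6 such elements.

6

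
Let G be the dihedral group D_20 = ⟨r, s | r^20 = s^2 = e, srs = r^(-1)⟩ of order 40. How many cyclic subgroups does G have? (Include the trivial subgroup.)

26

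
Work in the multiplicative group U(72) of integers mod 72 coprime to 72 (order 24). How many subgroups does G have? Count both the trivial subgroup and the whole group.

32

|G| = 24, so by Lagrange every subgroup order divides 24. Divisors: 1, 2, 3, 4, 6, 8, 12, 24.
Subgroups by order — order 1: 1; order 2: 7; order 3: 1; order 4: 7; order 6: 7; order 8: 1; order 12: 7; order 24: 1.
Total: 1 + 7 + 1 + 7 + 7 + 1 + 7 + 1 = 32.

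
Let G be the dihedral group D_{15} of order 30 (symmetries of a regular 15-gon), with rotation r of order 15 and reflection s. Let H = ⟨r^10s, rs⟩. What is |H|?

10

|⟨r^10s⟩| = 2 and |⟨rs⟩| = 2, so |H| is a multiple of lcm(2, 2) = 2 and divides |G| = 30.
Closing under the operation: H = {e, r^3, r^6, r^9, r^12, rs, r^4s, r^7s, r^10s, r^13s}, so |H| = 10.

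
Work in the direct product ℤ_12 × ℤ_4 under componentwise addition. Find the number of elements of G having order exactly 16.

An element (a,b) has order lcm(ord(a), ord(b)); count pairs with lcm equal to 16.
Enumerating gives 0 such elements.

0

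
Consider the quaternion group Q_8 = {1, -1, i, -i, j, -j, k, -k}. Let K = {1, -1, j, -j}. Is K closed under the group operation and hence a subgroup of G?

|K| = 4 divides |G| = 8, consistent with Lagrange.
K contains the identity, every element's inverse is in K, and K is closed under ·: it is a subgroup.
In fact K = ⟨j⟩.

Yes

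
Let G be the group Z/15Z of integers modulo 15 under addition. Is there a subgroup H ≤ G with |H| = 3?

Yes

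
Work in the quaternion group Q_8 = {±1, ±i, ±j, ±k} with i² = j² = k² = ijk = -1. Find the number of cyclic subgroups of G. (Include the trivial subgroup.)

5

Group the elements of G by the cyclic subgroup they generate; each cyclic subgroup of order d accounts for φ(d) elements.
Cyclic subgroups by order — order 1: 1; order 2: 1; order 4: 3.
Total: 5.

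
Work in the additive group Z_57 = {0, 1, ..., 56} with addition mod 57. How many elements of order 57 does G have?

36

In a cyclic group of order 57, the number of elements of order d (for d | 57) is φ(d).
φ(57) = 36.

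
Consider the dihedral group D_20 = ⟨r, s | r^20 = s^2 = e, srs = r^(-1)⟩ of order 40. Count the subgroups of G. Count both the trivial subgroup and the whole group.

48

|G| = 40, so by Lagrange every subgroup order divides 40. Divisors: 1, 2, 4, 5, 8, 10, 20, 40.
Subgroups by order — order 1: 1; order 2: 21; order 4: 11; order 5: 1; order 8: 5; order 10: 5; order 20: 3; order 40: 1.
Total: 1 + 21 + 11 + 1 + 5 + 5 + 3 + 1 = 48.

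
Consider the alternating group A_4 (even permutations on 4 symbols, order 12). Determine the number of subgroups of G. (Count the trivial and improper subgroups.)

10

|G| = 12, so by Lagrange every subgroup order divides 12. Divisors: 1, 2, 3, 4, 6, 12.
Subgroups by order — order 1: 1; order 2: 3; order 3: 4; order 4: 1; order 6: 0; order 12: 1.
Total: 1 + 3 + 4 + 1 + 0 + 1 = 10.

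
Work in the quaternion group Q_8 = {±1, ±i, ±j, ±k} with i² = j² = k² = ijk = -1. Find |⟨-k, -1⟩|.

|⟨-k⟩| = 4 and |⟨-1⟩| = 2, so |H| is a multiple of lcm(4, 2) = 4 and divides |G| = 8.
Closing under the operation: H = {1, -1, k, -k}, so |H| = 4.

4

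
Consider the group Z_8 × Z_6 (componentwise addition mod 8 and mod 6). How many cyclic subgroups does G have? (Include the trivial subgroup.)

Group the elements of G by the cyclic subgroup they generate; each cyclic subgroup of order d accounts for φ(d) elements.
Cyclic subgroups by order — order 1: 1; order 2: 3; order 3: 1; order 4: 2; order 6: 3; order 8: 2; order 12: 2; order 24: 2.
Total: 16.

16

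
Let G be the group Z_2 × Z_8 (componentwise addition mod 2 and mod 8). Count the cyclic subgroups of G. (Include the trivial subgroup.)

8

Each element a generates a cyclic subgroup ⟨a⟩; distinct elements may generate the same one (a cyclic group of order d has φ(d) generators).
Cyclic subgroups by order — order 1: 1; order 2: 3; order 4: 2; order 8: 2.
Total: 8.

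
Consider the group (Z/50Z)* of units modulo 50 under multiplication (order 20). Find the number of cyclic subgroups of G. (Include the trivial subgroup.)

6

Each element a generates a cyclic subgroup ⟨a⟩; distinct elements may generate the same one (a cyclic group of order d has φ(d) generators).
Cyclic subgroups by order — order 1: 1; order 2: 1; order 4: 1; order 5: 1; order 10: 1; order 20: 1.
Total: 6.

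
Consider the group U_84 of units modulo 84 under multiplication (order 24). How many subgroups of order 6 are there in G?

7

|G| = 24 and 6 | 24, so subgroups of order 6 are possible by Lagrange.
The subgroups of order 6 are: {1, 11, 23, 25, 37, 71}; {1, 13, 25, 37, 61, 73}; {1, 5, 17, 25, 37, 41}; {1, 19, 25, 31, 37, 55}; … (7 in all).
So G has 7 subgroups of order 6.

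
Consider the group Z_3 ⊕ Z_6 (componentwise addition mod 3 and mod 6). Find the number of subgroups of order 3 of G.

|G| = 18 and 3 | 18, so subgroups of order 3 are possible by Lagrange.
The subgroups of order 3 are: {(0,0), (0,2), (0,4)}; {(0,0), (1,0), (2,0)}; {(0,0), (1,2), (2,4)}; {(0,0), (1,4), (2,2)}.
So G has 4 subgroups of order 3.

4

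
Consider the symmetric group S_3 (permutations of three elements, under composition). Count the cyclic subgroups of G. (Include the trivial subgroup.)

Each element a generates a cyclic subgroup ⟨a⟩; distinct elements may generate the same one (a cyclic group of order d has φ(d) generators).
Cyclic subgroups by order — order 1: 1; order 2: 3; order 3: 1.
Total: 5.

5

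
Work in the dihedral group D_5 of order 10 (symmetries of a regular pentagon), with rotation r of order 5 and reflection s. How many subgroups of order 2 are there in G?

5

|G| = 10 and 2 | 10, so subgroups of order 2 are possible by Lagrange.
The subgroups of order 2 are: {e, r^2s}; {e, r^3s}; {e, r^4s}; {e, rs}; … (5 in all).
So G has 5 subgroups of order 2.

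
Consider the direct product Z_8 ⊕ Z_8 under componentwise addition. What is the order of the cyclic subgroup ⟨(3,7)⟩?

8

The order of (3,7) in Z_8 × Z_8 is lcm(ord(3) in Z_8, ord(7) in Z_8).
ord(3) = 8 and ord(7) = 8, so |⟨(3,7)⟩| = lcm(8, 8) = 8.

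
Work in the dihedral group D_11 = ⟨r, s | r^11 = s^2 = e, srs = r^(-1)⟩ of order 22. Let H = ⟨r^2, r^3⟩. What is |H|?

|⟨r^2⟩| = 11 and |⟨r^3⟩| = 11, so |H| is a multiple of lcm(11, 11) = 11 and divides |G| = 22.
Closing under the operation: H = {e, r, r^2, r^3, r^4, r^5, r^6, r^7, r^8, r^9, r^10}, so |H| = 11.

11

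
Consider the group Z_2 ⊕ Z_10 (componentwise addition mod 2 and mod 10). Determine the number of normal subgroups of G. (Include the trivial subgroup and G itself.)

10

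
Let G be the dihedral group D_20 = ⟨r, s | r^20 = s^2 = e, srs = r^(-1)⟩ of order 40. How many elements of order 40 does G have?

0

No element of G has order 40 (even though 40 | 40).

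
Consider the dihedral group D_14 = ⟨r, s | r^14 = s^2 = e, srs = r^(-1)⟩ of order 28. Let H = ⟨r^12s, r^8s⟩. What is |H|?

|⟨r^12s⟩| = 2 and |⟨r^8s⟩| = 2, so |H| is a multiple of lcm(2, 2) = 2 and divides |G| = 28.
Closing under the operation: H = {e, r^2, r^4, r^6, r^8, r^10, r^12, s, r^2s, r^4s, r^6s, r^8s, r^10s, r^12s}, so |H| = 14.

14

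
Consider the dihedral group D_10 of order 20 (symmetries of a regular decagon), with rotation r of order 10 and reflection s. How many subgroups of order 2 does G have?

11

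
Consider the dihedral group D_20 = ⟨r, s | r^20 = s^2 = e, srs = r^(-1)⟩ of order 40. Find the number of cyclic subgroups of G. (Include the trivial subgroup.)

A cyclic subgroup of order d is generated by each of its φ(d) elements of order d, so the cyclic subgroups of order d number (#elements of order d)/φ(d).
Cyclic subgroups by order — order 1: 1; order 2: 21; order 4: 1; order 5: 1; order 10: 1; order 20: 1.
Total: 26.

26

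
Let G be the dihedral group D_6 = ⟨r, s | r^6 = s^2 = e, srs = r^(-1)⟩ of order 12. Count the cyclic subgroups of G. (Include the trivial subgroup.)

Group the elements of G by the cyclic subgroup they generate; each cyclic subgroup of order d accounts for φ(d) elements.
Cyclic subgroups by order — order 1: 1; order 2: 7; order 3: 1; order 6: 1.
Total: 10.

10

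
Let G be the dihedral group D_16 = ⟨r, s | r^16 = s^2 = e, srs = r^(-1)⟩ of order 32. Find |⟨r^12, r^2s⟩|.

|⟨r^12⟩| = 4 and |⟨r^2s⟩| = 2, so |H| is a multiple of lcm(4, 2) = 4 and divides |G| = 32.
Closing under the operation: H = {e, r^4, r^8, r^12, r^2s, r^6s, r^10s, r^14s}, so |H| = 8.

8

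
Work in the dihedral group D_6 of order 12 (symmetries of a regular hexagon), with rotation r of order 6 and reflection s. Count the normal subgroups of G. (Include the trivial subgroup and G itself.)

7

G has 16 subgroups. Checking conjugation-invariance by order — order 1: 1/1 normal; order 2: 1/7 normal; order 3: 1/1 normal; order 4: 0/3 normal; order 6: 3/3 normal; order 12: 1/1 normal.
Total normal subgroups: 7.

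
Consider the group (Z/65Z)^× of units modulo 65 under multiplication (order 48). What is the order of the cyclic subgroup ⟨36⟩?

6

Compute successive powers of 36 mod 65: 36, 61, 51, 16, 56, 1; 36^6 ≡ 1 (mod 65).
So |⟨36⟩| = 6.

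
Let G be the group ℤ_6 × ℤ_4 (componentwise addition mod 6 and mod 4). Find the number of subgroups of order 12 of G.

|G| = 24 and 12 | 24, so subgroups of order 12 are possible by Lagrange.
The subgroups of order 12 are: {(0,0), (0,1), (0,2), (0,3), (2,0), (2,1), (2,2), (2,3), (4,0), (4,1), (4,2), (4,3)}; {(0,0), (0,2), (1,0), (1,2), (2,0), (2,2), (3,0), (3,2), (4,0), (4,2), (5,0), (5,2)}; {(0,0), (0,2), (1,1), (1,3), (2,0), (2,2), (3,1), (3,3), (4,0), (4,2), (5,1), (5,3)}.
So G has 3 subgroups of order 12.

3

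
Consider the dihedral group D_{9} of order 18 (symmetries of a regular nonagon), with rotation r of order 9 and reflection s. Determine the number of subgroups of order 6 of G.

3

|G| = 18 and 6 | 18, so subgroups of order 6 are possible by Lagrange.
The subgroups of order 6 are: {e, r^3, r^6, r^2s, r^5s, r^8s}; {e, r^3, r^6, s, r^3s, r^6s}; {e, r^3, r^6, rs, r^4s, r^7s}.
So G has 3 subgroups of order 6.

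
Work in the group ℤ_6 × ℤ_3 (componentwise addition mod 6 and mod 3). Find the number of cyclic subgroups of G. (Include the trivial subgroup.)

A cyclic subgroup of order d is generated by each of its φ(d) elements of order d, so the cyclic subgroups of order d number (#elements of order d)/φ(d).
Cyclic subgroups by order — order 1: 1; order 2: 1; order 3: 4; order 6: 4.
Total: 10.

10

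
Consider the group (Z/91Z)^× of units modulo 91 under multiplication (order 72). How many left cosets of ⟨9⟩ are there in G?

|⟨9⟩| = 3 and |G| = 72.
By Lagrange, [G : H] = |G|/|H| = 72/3 = 24.

24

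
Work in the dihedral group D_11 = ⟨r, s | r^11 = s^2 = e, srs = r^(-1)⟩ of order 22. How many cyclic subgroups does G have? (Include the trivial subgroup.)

13

A cyclic subgroup of order d is generated by each of its φ(d) elements of order d, so the cyclic subgroups of order d number (#elements of order d)/φ(d).
Cyclic subgroups by order — order 1: 1; order 2: 11; order 11: 1.
Total: 13.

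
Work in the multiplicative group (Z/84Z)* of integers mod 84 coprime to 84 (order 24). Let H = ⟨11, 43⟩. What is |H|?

12

|⟨11⟩| = 6 and |⟨43⟩| = 2, so |H| is a multiple of lcm(6, 2) = 6 and divides |G| = 24.
Closing under the operation: H = {1, 11, 23, 25, 29, 37, 43, 53, 65, 67, 71, 79}, so |H| = 12.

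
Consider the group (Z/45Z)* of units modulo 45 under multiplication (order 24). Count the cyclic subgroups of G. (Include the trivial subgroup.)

12

Group the elements of G by the cyclic subgroup they generate; each cyclic subgroup of order d accounts for φ(d) elements.
Cyclic subgroups by order — order 1: 1; order 2: 3; order 3: 1; order 4: 2; order 6: 3; order 12: 2.
Total: 12.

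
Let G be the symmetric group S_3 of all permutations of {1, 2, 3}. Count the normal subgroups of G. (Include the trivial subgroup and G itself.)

G has 6 subgroups. Checking conjugation-invariance by order — order 1: 1/1 normal; order 2: 0/3 normal; order 3: 1/1 normal; order 6: 1/1 normal.
Total normal subgroups: 3.

3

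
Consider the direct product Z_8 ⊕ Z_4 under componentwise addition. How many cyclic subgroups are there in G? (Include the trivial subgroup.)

Each element a generates a cyclic subgroup ⟨a⟩; distinct elements may generate the same one (a cyclic group of order d has φ(d) generators).
Cyclic subgroups by order — order 1: 1; order 2: 3; order 4: 6; order 8: 4.
Total: 14.

14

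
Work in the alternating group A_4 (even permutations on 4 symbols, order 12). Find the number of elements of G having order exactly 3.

The elements of order 3 are: (2 3 4), (2 4 3), (1 2 3), (1 2 4), (1 3 2), (1 3 4), (1 4 2), (1 4 3).
That's 8.

8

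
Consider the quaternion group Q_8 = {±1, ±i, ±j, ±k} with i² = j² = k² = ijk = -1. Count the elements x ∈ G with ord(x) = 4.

The elements of order 4 are: i, -i, j, -j, k, -k.
That's 6.

6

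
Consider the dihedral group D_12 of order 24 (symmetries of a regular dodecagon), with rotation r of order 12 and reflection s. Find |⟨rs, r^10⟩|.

12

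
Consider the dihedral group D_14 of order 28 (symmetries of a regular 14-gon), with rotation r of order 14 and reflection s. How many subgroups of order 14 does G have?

3

|G| = 28 and 14 | 28, so subgroups of order 14 are possible by Lagrange.
The subgroups of order 14 are: {e, r, r^2, r^3, r^4, r^5, r^6, r^7, r^8, r^9, r^10, r^11, r^12, r^13}; {e, r^2, r^4, r^6, r^8, r^10, r^12, s, r^2s, r^4s, r^6s, r^8s, r^10s, r^12s}; {e, r^2, r^4, r^6, r^8, r^10, r^12, rs, r^3s, r^5s, r^7s, r^9s, r^11s, r^13s}.
So G has 3 subgroups of order 14.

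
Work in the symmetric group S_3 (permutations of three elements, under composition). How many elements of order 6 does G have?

0

No element of G has order 6 (even though 6 | 6).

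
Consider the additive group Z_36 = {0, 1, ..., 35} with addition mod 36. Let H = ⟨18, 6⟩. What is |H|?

6

|⟨18⟩| = 2 and |⟨6⟩| = 6, so |H| is a multiple of lcm(2, 6) = 6 and divides |G| = 36.
Closing under the operation: H = {0, 6, 12, 18, 24, 30}, so |H| = 6.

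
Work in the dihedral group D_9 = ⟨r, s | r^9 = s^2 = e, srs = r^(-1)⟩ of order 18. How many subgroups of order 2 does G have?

|G| = 18 and 2 | 18, so subgroups of order 2 are possible by Lagrange.
The subgroups of order 2 are: {e, r^2s}; {e, r^3s}; {e, r^4s}; {e, r^5s}; … (9 in all).
So G has 9 subgroups of order 2.

9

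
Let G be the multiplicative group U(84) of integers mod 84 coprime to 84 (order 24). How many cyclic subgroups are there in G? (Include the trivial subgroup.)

16

A cyclic subgroup of order d is generated by each of its φ(d) elements of order d, so the cyclic subgroups of order d number (#elements of order d)/φ(d).
Cyclic subgroups by order — order 1: 1; order 2: 7; order 3: 1; order 6: 7.
Total: 16.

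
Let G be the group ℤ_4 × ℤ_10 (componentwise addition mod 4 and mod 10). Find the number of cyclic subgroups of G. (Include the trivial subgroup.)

12

Each element a generates a cyclic subgroup ⟨a⟩; distinct elements may generate the same one (a cyclic group of order d has φ(d) generators).
Cyclic subgroups by order — order 1: 1; order 2: 3; order 4: 2; order 5: 1; order 10: 3; order 20: 2.
Total: 12.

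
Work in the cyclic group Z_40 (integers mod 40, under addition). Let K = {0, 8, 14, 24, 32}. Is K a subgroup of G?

24 ∈ K but its inverse 16 ∉ K, so K is not a subgroup.

No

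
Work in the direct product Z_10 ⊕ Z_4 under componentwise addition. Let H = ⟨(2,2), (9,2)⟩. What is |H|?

20

|⟨(2,2)⟩| = 10 and |⟨(9,2)⟩| = 10, so |H| is a multiple of lcm(10, 10) = 10 and divides |G| = 40.
Closing under the operation: H = {(0,0), (0,2), (1,0), (1,2), (2,0), (2,2), (3,0), (3,2), (4,0), (4,2), (5,0), (5,2), (6,0), (6,2), (7,0), (7,2), (8,0), (8,2), (9,0), (9,2)}, so |H| = 20.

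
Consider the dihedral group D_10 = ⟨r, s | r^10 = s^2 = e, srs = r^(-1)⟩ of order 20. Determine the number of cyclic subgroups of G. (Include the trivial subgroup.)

Each element a generates a cyclic subgroup ⟨a⟩; distinct elements may generate the same one (a cyclic group of order d has φ(d) generators).
Cyclic subgroups by order — order 1: 1; order 2: 11; order 5: 1; order 10: 1.
Total: 14.

14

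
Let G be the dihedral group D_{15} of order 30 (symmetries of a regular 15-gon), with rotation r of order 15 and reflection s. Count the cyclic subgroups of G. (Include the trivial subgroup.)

19

Group the elements of G by the cyclic subgroup they generate; each cyclic subgroup of order d accounts for φ(d) elements.
Cyclic subgroups by order — order 1: 1; order 2: 15; order 3: 1; order 5: 1; order 15: 1.
Total: 19.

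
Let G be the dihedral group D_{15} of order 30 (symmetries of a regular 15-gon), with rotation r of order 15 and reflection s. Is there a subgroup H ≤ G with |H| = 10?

10 | 30. A subgroup of order 10 is {e, r^3, r^6, r^9, r^12, rs, r^4s, r^7s, r^10s, r^13s}.

Yes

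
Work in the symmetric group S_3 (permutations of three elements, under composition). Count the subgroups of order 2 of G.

|G| = 6 and 2 | 6, so subgroups of order 2 are possible by Lagrange.
The subgroups of order 2 are: {e, (1 2)}; {e, (1 3)}; {e, (2 3)}.
So G has 3 subgroups of order 2.

3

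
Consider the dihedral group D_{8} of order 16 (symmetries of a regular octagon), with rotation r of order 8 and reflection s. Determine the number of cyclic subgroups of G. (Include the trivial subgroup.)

12

A cyclic subgroup of order d is generated by each of its φ(d) elements of order d, so the cyclic subgroups of order d number (#elements of order d)/φ(d).
Cyclic subgroups by order — order 1: 1; order 2: 9; order 4: 1; order 8: 1.
Total: 12.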